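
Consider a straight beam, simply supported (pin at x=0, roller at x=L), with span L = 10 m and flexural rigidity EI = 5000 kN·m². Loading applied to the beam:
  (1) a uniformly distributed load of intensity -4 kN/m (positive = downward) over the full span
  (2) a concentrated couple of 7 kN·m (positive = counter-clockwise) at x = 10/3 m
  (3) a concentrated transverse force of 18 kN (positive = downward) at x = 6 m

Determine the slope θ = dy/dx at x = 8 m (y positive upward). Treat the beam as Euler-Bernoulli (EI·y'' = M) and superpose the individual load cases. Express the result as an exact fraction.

Load 1 — uniform load w=-4 kN/m over full span:
  θ_1 = -w(L³-6Lx²+4x³)/(24EI) = -(-4)·(10³-6·10·8²+4·8³)/(24·5000) = -33/1250 rad
Load 2 — applied couple M₀=7 kN·m at a=10/3 m (b=L-a=20/3):
  θ_2 = (M₀x²/(2L)-M₀(x-a)+C₁)/EI  [x>a] with C₁=M₀(3b²-L²)/(6L)=35/9 = (7·8²/(2·10)-7·(8-(10/3))+(35/9))/5000 = -287/225000 rad
Load 3 — point force P=18 kN at a=6 m (b=L-a=4):
  θ_3 = -Pa(2L²-6Lx+3x²+a²)/(6LEI)  [x>a] = -18·6·(2·10²-6·10·8+3·8²+6²)/(6·10·5000) = 117/6250 rad
Superposition: θ = Σ θ_i = -403/45000 rad ≈ -0.008956 rad

θ(8) = -403/45000 rad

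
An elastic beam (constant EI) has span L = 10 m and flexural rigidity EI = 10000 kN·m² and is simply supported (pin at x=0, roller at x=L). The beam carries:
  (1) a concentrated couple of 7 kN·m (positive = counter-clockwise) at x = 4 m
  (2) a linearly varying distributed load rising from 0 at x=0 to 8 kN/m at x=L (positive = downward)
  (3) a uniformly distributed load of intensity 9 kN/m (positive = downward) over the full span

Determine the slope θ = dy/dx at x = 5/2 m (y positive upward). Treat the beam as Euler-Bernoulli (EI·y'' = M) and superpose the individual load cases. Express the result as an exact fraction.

θ(5/2) = -532631/14400000 rad

Load 1 — applied couple M₀=7 kN·m at a=4 m (b=L-a=6):
  θ_1 = (M₀x²/(2L)+C₁)/EI  [x≤a] with C₁=M₀(3b²-L²)/(6L)=14/15 = (7·(5/2)²/(2·10)+(14/15))/10000 = 749/2400000 rad
Load 2 — triangular load w₀=8 kN/m (0→w₀ over full span):
  θ_2 = -w₀(7L⁴-30L²x²+15x⁴)/(360LEI) = -8·(7·10⁴-30·10²·(5/2)²+15·(5/2)⁴)/(360·10·10000) = -1327/115200 rad
Load 3 — uniform load w=9 kN/m over full span:
  θ_3 = -w(L³-6Lx²+4x³)/(24EI) = -9·(10³-6·10·(5/2)²+4·(5/2)³)/(24·10000) = -33/1280 rad
Superposition: θ = Σ θ_i = -532631/14400000 rad ≈ -0.036988 rad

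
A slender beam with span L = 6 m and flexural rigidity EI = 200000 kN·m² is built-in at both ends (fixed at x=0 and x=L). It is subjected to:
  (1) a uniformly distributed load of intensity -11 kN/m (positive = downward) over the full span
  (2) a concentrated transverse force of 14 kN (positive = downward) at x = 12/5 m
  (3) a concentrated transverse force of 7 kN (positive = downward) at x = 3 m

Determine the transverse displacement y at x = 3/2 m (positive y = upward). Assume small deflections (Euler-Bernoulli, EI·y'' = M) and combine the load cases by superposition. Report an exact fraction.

y(3/2) = 27009/640000000 m

Load 1 — uniform load w=-11 kN/m over full span:
  y_1 = -wx²(L-x)²/(24EI) = -(-11)·(3/2)²·(6-(3/2))²/(24·200000) = 2673/25600000 m
Load 2 — point force P=14 kN at a=12/5 m (b=L-a=18/5):
  y_2 = -Pb²x²(3aL-(3a+b)x)/(6L³EI)  [x≤a] = -14·(18/5)²·(3/2)²·(3·(12/5)·6-(3·(12/5)+(18/5))·(3/2))/(6·6³·200000) = -1701/40000000 m
Load 3 — point force P=7 kN at a=3 m (b=L-a=3):
  y_3 = -Pb²x²(3aL-(3a+b)x)/(6L³EI)  [x≤a] = -7·3²·(3/2)²·(3·3·6-(3·3+3)·(3/2))/(6·6³·200000) = -63/3200000 m
Superposition: y = Σ y_i = 27009/640000000 m ≈ 0.000042 m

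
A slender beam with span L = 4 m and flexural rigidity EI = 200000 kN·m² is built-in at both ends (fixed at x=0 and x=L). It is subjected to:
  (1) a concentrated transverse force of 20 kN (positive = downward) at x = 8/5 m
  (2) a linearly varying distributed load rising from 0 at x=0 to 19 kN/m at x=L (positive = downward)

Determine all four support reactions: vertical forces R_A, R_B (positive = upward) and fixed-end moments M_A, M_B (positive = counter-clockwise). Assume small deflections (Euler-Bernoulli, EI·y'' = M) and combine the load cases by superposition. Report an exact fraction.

R_A = 609/25 kN, M_A = 1624/75 kN·m, R_B = 841/25 kN, M_B = -572/25 kN·m

Load 1 — point force P=20 kN at a=8/5 m (b=L-a=12/5):
  R_A = Pb²(3a+b)/L³ = 20·(12/5)²·(3·(8/5)+(12/5))/4³ = 324/25 kN
  M_A = Pab²/L² = 20·(8/5)·(12/5)²/4² = 288/25 kN·m
  R_B = Pa²(a+3b)/L³ = 20·(8/5)²·((8/5)+3·(12/5))/4³ = 176/25 kN
  M_B = -Pa²b/L² = -20·(8/5)²·(12/5)/4² = -192/25 kN·m
Load 2 — triangular load w₀=19 kN/m (0→w₀ over full span):
  R_A = 3w₀L/20 = 3·19·4/20 = 57/5 kN
  M_A = w₀L²/30 = 19·4²/30 = 152/15 kN·m
  R_B = 7w₀L/20 = 7·19·4/20 = 133/5 kN
  M_B = -w₀L²/20 = -19·4²/20 = -76/5 kN·m
Superposition: R_A = 609/25 kN, M_A = 1624/75 kN·m, R_B = 841/25 kN, M_B = -572/25 kN·m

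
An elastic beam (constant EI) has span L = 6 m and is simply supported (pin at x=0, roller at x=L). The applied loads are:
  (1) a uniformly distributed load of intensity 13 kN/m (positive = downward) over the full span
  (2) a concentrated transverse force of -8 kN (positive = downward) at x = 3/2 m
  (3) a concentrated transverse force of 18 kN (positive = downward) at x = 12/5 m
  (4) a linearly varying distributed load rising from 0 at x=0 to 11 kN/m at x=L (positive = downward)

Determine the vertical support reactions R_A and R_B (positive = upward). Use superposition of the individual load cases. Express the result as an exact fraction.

R_A = 274/5 kN, R_B = 331/5 kN

Load 1 — uniform load w=13 kN/m over full span:
  R_A = wL/2 = 13·6/2 = 39 kN
  R_B = wL/2 = 13·6/2 = 39 kN
Load 2 — point force P=-8 kN at a=3/2 m (b=L-a=9/2):
  R_A = Pb/L = (-8)·(9/2)/6 = -6 kN
  R_B = Pa/L = (-8)·(3/2)/6 = -2 kN
Load 3 — point force P=18 kN at a=12/5 m (b=L-a=18/5):
  R_A = Pb/L = 18·(18/5)/6 = 54/5 kN
  R_B = Pa/L = 18·(12/5)/6 = 36/5 kN
Load 4 — triangular load w₀=11 kN/m (0→w₀ over full span):
  R_A = w₀L/6 = 11·6/6 = 11 kN
  R_B = w₀L/3 = 11·6/3 = 22 kN
Superposition: R_A = 274/5 kN, R_B = 331/5 kN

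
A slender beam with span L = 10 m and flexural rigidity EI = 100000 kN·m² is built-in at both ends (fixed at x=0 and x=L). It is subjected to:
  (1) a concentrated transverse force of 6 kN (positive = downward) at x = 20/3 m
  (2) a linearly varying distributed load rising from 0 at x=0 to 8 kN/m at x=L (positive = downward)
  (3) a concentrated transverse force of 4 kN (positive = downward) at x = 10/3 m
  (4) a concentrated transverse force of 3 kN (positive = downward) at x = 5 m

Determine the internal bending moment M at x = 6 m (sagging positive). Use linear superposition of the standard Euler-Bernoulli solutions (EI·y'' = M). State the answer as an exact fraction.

Load 1 — point force P=6 kN at a=20/3 m (b=L-a=10/3):
  M_1 = Pb²(3a+b)x/L³ - Pab²/L²  [x≤a] = 6·(10/3)²·(3·(20/3)+(10/3))·6/10³ - 6·(20/3)·(10/3)²/10² = 44/9 kN·m
Load 2 — triangular load w₀=8 kN/m (0→w₀ over full span):
  M_2 = 3w₀Lx/20 - w₀L²/30 - w₀x³/(6L) = 3·8·10·6/20 - 8·10²/30 - 8·6³/(6·10) = 248/15 kN·m
Load 3 — point force P=4 kN at a=10/3 m (b=L-a=20/3):
  M_3 = Pa²(a+3b)(L-x)/L³ - Pa²b/L²  [x>a] = 4·(10/3)²·((10/3)+3·(20/3))·(10-6)/10³ - 4·(10/3)²·(20/3)/10² = 32/27 kN·m
Load 4 — point force P=3 kN at a=5 m (b=L-a=5):
  M_4 = Pa²(a+3b)(L-x)/L³ - Pa²b/L²  [x>a] = 3·5²·(5+3·5)·(10-6)/10³ - 3·5²·5/10² = 9/4 kN·m
Superposition: M = Σ M_i = 13423/540 kN·m ≈ 24.857407 kN·m

M(6) = 13423/540 kN·m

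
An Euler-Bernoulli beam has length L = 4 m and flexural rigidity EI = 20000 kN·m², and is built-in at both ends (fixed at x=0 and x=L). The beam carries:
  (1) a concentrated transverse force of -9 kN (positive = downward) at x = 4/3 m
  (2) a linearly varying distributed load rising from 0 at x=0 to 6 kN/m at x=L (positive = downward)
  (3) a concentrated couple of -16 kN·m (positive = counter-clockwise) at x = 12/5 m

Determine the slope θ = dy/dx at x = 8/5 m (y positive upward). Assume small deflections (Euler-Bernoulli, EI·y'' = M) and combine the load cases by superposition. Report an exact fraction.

θ(8/5) = 17/1562500 rad

Load 1 — point force P=-9 kN at a=4/3 m (b=L-a=8/3):
  θ_1 = Pa²(L-x)(2bL-(3b+a)(L-x))/(2L³EI)  [x>a] = (-9)·(4/3)²·(4-(8/5))·(2·(8/3)·4-(3·(8/3)+(4/3))·(4-(8/5)))/(2·4³·20000) = 1/62500 rad
Load 2 — triangular load w₀=6 kN/m (0→w₀ over full span):
  θ_2 = -w₀(2x(L-x)(L-2x)(x+2L)+x²(L-x)²)/(120LEI) = -6·(2·(8/5)·(4-(8/5))·(4-2·(8/5))·((8/5)+2·4)+(8/5)²·(4-(8/5))²)/(120·4·20000) = -18/390625 rad
Load 3 — applied couple M₀=-16 kN·m at a=12/5 m (b=L-a=8/5):
  θ_3 = (R_Ax²/2 - M_Ax)/EI  [x≤a] with R_A=-144/25, M_A=-128/25 = ((-144/25)·(8/5)²/2 - (-128/25)·(8/5))/20000 = 16/390625 rad
Superposition: θ = Σ θ_i = 17/1562500 rad ≈ 0.000011 rad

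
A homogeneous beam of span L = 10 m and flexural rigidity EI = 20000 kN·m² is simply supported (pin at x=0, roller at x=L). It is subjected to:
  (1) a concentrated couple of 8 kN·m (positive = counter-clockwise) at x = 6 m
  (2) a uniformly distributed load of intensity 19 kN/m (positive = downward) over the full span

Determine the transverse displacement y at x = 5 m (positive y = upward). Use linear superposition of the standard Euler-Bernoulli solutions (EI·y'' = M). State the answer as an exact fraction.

Load 1 — applied couple M₀=8 kN·m at a=6 m (b=L-a=4):
  y_1 = (M₀x³/(6L)+C₁x)/EI  [x≤a] with C₁=M₀(3b²-L²)/(6L)=-104/15 = (8·5³/(6·10)+(-104/15)·5)/20000 = -9/10000 m
Load 2 — uniform load w=19 kN/m over full span:
  y_2 = -wx(L³-2Lx²+x³)/(24EI) = -19·5·(10³-2·10·5²+5³)/(24·20000) = -95/768 m
Superposition: y = Σ y_i = -59807/480000 m ≈ -0.124598 m

y(5) = -59807/480000 m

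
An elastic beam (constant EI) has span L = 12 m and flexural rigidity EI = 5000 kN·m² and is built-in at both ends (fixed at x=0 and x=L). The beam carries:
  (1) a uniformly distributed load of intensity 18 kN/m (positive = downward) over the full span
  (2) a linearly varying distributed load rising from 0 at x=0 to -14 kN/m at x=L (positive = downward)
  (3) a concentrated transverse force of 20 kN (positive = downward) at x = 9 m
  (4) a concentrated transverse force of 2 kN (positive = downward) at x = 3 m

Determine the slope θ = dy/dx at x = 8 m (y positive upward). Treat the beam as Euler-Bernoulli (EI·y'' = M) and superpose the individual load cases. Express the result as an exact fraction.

θ(8) = 1511/56250 rad

Load 1 — uniform load w=18 kN/m over full span:
  θ_1 = -wx(L-x)(L-2x)/(12EI) = -18·8·(12-8)·(12-2·8)/(12·5000) = 24/625 rad
Load 2 — triangular load w₀=-14 kN/m (0→w₀ over full span):
  θ_2 = -w₀(2x(L-x)(L-2x)(x+2L)+x²(L-x)²)/(120LEI) = -(-14)·(2·8·(12-8)·(12-2·8)·(8+2·12)+8²·(12-8)²)/(120·12·5000) = -392/28125 rad
Load 3 — point force P=20 kN at a=9 m (b=L-a=3):
  θ_3 = -Pb²x(2aL-(3a+b)x)/(2L³EI)  [x≤a] = -20·3²·8·(2·9·12-(3·9+3)·8)/(2·12³·5000) = 1/500 rad
Load 4 — point force P=2 kN at a=3 m (b=L-a=9):
  θ_4 = Pa²(L-x)(2bL-(3b+a)(L-x))/(2L³EI)  [x>a] = 2·3²·(12-8)·(2·9·12-(3·9+3)·(12-8))/(2·12³·5000) = 1/2500 rad
Superposition: θ = Σ θ_i = 1511/56250 rad ≈ 0.026862 rad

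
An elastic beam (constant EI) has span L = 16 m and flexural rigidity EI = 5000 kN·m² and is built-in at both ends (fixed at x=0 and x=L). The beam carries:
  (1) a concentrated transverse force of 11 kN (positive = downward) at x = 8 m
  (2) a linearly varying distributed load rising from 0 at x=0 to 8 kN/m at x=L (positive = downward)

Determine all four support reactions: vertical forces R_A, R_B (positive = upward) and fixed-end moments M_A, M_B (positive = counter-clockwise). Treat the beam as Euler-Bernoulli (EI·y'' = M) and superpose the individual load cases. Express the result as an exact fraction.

R_A = 247/10 kN, M_A = 1354/15 kN·m, R_B = 503/10 kN, M_B = -622/5 kN·m

Load 1 — point force P=11 kN at a=8 m (b=L-a=8):
  R_A = Pb²(3a+b)/L³ = 11·8²·(3·8+8)/16³ = 11/2 kN
  M_A = Pab²/L² = 11·8·8²/16² = 22 kN·m
  R_B = Pa²(a+3b)/L³ = 11·8²·(8+3·8)/16³ = 11/2 kN
  M_B = -Pa²b/L² = -11·8²·8/16² = -22 kN·m
Load 2 — triangular load w₀=8 kN/m (0→w₀ over full span):
  R_A = 3w₀L/20 = 3·8·16/20 = 96/5 kN
  M_A = w₀L²/30 = 8·16²/30 = 1024/15 kN·m
  R_B = 7w₀L/20 = 7·8·16/20 = 224/5 kN
  M_B = -w₀L²/20 = -8·16²/20 = -512/5 kN·m
Superposition: R_A = 247/10 kN, M_A = 1354/15 kN·m, R_B = 503/10 kN, M_B = -622/5 kN·m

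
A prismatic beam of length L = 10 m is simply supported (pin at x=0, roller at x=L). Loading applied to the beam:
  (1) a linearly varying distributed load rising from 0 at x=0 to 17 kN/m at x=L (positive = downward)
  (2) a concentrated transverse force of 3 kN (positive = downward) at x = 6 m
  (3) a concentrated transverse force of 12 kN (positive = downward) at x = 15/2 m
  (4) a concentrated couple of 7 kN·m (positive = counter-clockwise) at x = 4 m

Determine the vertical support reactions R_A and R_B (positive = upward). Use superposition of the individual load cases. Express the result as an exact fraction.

Load 1 — triangular load w₀=17 kN/m (0→w₀ over full span):
  R_A = w₀L/6 = 17·10/6 = 85/3 kN
  R_B = w₀L/3 = 17·10/3 = 170/3 kN
Load 2 — point force P=3 kN at a=6 m (b=L-a=4):
  R_A = Pb/L = 3·4/10 = 6/5 kN
  R_B = Pa/L = 3·6/10 = 9/5 kN
Load 3 — point force P=12 kN at a=15/2 m (b=L-a=5/2):
  R_A = Pb/L = 12·(5/2)/10 = 3 kN
  R_B = Pa/L = 12·(15/2)/10 = 9 kN
Load 4 — applied couple M₀=7 kN·m at a=4 m (b=L-a=6):
  R_A = M₀/L = 7/10 kN
  R_B = -M₀/L = -7/10 kN
Superposition: R_A = 997/30 kN, R_B = 2003/30 kN

R_A = 997/30 kN, R_B = 2003/30 kN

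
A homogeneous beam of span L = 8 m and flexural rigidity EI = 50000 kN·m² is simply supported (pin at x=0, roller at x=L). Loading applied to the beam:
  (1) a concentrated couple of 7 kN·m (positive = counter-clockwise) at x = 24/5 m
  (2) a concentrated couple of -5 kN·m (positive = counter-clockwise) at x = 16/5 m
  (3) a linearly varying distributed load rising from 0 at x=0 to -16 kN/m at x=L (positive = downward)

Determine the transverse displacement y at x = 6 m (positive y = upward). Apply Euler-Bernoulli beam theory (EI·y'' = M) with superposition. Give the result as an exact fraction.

y(6) = 23143/3750000 m

Load 1 — applied couple M₀=7 kN·m at a=24/5 m (b=L-a=16/5):
  y_1 = (M₀x³/(6L)-M₀(x-a)²/2+C₁x)/EI  [x>a] with C₁=M₀(3b²-L²)/(6L)=-364/75 = (7·6³/(6·8)-7·(6-(24/5))²/2+(-364/75)·6)/50000 = -133/2500000 m
Load 2 — applied couple M₀=-5 kN·m at a=16/5 m (b=L-a=24/5):
  y_2 = (M₀x³/(6L)-M₀(x-a)²/2+C₁x)/EI  [x>a] with C₁=M₀(3b²-L²)/(6L)=-8/15 = ((-5)·6³/(6·8)-(-5)·(6-(16/5))²/2+(-8/15)·6)/50000 = -61/500000 m
Load 3 — triangular load w₀=-16 kN/m (0→w₀ over full span):
  y_3 = -w₀x(7L⁴-10L²x²+3x⁴)/(360LEI) = -(-16)·6·(7·8⁴-10·8²·6²+3·6⁴)/(360·8·50000) = 119/18750 m
Superposition: y = Σ y_i = 23143/3750000 m ≈ 0.006171 m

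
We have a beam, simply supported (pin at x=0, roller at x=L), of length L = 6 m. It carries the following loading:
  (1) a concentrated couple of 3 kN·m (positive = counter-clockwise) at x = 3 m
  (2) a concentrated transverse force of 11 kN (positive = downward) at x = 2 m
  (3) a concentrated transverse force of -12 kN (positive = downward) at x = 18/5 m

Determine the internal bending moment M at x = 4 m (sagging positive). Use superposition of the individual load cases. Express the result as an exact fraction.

Load 1 — applied couple M₀=3 kN·m at a=3 m (b=L-a=3):
  M_1 = M₀x/L - M₀  [x>a] = 3·4/6 - 3 = -1 kN·m
Load 2 — point force P=11 kN at a=2 m (b=L-a=4):
  M_2 = Pa(L-x)/L  [x>a] = 11·2·(6-4)/6 = 22/3 kN·m
Load 3 — point force P=-12 kN at a=18/5 m (b=L-a=12/5):
  M_3 = Pa(L-x)/L  [x>a] = (-12)·(18/5)·(6-4)/6 = -72/5 kN·m
Superposition: M = Σ M_i = -121/15 kN·m ≈ -8.066667 kN·m

M(4) = -121/15 kN·m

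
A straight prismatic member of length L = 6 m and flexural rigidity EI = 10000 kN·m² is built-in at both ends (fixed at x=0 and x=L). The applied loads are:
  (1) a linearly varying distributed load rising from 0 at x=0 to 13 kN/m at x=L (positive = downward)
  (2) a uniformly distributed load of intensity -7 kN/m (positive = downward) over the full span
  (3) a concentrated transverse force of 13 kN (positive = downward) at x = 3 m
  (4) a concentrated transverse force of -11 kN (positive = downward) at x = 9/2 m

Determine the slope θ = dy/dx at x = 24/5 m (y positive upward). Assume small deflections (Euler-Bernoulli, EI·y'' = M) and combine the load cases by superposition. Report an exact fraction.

θ(24/5) = 12249/50000000 rad

Load 1 — triangular load w₀=13 kN/m (0→w₀ over full span):
  θ_1 = -w₀(2x(L-x)(L-2x)(x+2L)+x²(L-x)²)/(120LEI) = -13·(2·(24/5)·(6-(24/5))·(6-2·(24/5))·((24/5)+2·6)+(24/5)²·(6-(24/5))²)/(120·6·10000) = 468/390625 rad
Load 2 — uniform load w=-7 kN/m over full span:
  θ_2 = -wx(L-x)(L-2x)/(12EI) = -(-7)·(24/5)·(6-(24/5))·(6-2·(24/5))/(12·10000) = -189/156250 rad
Load 3 — point force P=13 kN at a=3 m (b=L-a=3):
  θ_3 = Pa²(L-x)(2bL-(3b+a)(L-x))/(2L³EI)  [x>a] = 13·3²·(6-(24/5))·(2·3·6-(3·3+3)·(6-(24/5)))/(2·6³·10000) = 351/500000 rad
Load 4 — point force P=-11 kN at a=9/2 m (b=L-a=3/2):
  θ_4 = Pa²(L-x)(2bL-(3b+a)(L-x))/(2L³EI)  [x>a] = (-11)·(9/2)²·(6-(24/5))·(2·(3/2)·6-(3·(3/2)+(9/2))·(6-(24/5)))/(2·6³·10000) = -891/2000000 rad
Superposition: θ = Σ θ_i = 12249/50000000 rad ≈ 0.000245 rad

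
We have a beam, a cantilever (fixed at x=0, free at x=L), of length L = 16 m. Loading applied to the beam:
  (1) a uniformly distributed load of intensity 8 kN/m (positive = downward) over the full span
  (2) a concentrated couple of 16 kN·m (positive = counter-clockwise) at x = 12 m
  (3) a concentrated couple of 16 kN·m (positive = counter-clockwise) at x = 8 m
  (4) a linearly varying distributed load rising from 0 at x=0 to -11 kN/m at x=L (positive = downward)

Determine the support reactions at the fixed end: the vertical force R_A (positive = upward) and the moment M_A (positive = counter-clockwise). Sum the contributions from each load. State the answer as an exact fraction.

R_A = 40 kN, M_A = 160/3 kN·m

Load 1 — uniform load w=8 kN/m over full span:
  R_A = wL = 8·16 = 128 kN
  M_A = wL²/2 = 8·16²/2 = 1024 kN·m
Load 2 — applied couple M₀=16 kN·m at a=12 m (b=L-a=4):
  R_A = 0 kN
  M_A = -M₀ = -16 kN·m
Load 3 — applied couple M₀=16 kN·m at a=8 m (b=L-a=8):
  R_A = 0 kN
  M_A = -M₀ = -16 kN·m
Load 4 — triangular load w₀=-11 kN/m (0→w₀ over full span):
  R_A = w₀L/2 = (-11)·16/2 = -88 kN
  M_A = w₀L²/3 = (-11)·16²/3 = -2816/3 kN·m
Superposition: R_A = 40 kN, M_A = 160/3 kN·m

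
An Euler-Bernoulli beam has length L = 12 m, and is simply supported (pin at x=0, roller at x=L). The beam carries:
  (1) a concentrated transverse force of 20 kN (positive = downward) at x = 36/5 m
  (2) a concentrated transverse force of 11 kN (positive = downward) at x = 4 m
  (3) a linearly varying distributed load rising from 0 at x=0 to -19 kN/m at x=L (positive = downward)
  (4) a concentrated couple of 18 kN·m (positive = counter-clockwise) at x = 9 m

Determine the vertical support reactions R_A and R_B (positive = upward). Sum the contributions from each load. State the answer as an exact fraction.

Load 1 — point force P=20 kN at a=36/5 m (b=L-a=24/5):
  R_A = Pb/L = 20·(24/5)/12 = 8 kN
  R_B = Pa/L = 20·(36/5)/12 = 12 kN
Load 2 — point force P=11 kN at a=4 m (b=L-a=8):
  R_A = Pb/L = 11·8/12 = 22/3 kN
  R_B = Pa/L = 11·4/12 = 11/3 kN
Load 3 — triangular load w₀=-19 kN/m (0→w₀ over full span):
  R_A = w₀L/6 = (-19)·12/6 = -38 kN
  R_B = w₀L/3 = (-19)·12/3 = -76 kN
Load 4 — applied couple M₀=18 kN·m at a=9 m (b=L-a=3):
  R_A = M₀/L = 18/12 = 3/2 kN
  R_B = -M₀/L = -18/12 = -3/2 kN
Superposition: R_A = -127/6 kN, R_B = -371/6 kN

R_A = -127/6 kN, R_B = -371/6 kN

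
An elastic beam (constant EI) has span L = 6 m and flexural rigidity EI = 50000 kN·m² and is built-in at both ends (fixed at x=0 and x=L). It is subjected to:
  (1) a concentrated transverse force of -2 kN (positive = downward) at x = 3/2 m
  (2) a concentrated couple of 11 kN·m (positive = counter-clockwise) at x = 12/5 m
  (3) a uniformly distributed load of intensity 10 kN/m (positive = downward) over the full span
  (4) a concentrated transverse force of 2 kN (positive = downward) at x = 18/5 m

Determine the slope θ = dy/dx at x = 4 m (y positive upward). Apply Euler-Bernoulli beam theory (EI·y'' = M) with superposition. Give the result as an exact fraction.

Load 1 — point force P=-2 kN at a=3/2 m (b=L-a=9/2):
  θ_1 = Pa²(L-x)(2bL-(3b+a)(L-x))/(2L³EI)  [x>a] = (-2)·(3/2)²·(6-4)·(2·(9/2)·6-(3·(9/2)+(3/2))·(6-4))/(2·6³·50000) = -1/100000 rad
Load 2 — applied couple M₀=11 kN·m at a=12/5 m (b=L-a=18/5):
  θ_2 = (R_Ax²/2 - M_Ax - M₀(x-a))/EI  [x>a] with R_A=66/25, M_A=33/25 = ((66/25)·4²/2 - (33/25)·4 - 11·(4-(12/5)))/50000 = -11/312500 rad
Load 3 — uniform load w=10 kN/m over full span:
  θ_3 = -wx(L-x)(L-2x)/(12EI) = -10·4·(6-4)·(6-2·4)/(12·50000) = 1/3750 rad
Load 4 — point force P=2 kN at a=18/5 m (b=L-a=12/5):
  θ_4 = Pa²(L-x)(2bL-(3b+a)(L-x))/(2L³EI)  [x>a] = 2·(18/5)²·(6-4)·(2·(12/5)·6-(3·(12/5)+(18/5))·(6-4))/(2·6³·50000) = 27/1562500 rad
Superposition: θ = Σ θ_i = 8953/37500000 rad ≈ 0.000239 rad

θ(4) = 8953/37500000 rad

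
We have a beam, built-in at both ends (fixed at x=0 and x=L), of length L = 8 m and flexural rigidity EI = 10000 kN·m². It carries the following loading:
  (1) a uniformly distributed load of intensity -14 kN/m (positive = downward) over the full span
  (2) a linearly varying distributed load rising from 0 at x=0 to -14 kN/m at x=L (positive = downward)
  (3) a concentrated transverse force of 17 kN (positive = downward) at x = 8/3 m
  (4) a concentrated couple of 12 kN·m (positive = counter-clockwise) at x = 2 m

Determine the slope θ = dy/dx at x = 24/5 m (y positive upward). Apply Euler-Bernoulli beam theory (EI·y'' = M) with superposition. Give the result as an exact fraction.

θ(24/5) = -47573/14062500 rad

Load 1 — uniform load w=-14 kN/m over full span:
  θ_1 = -wx(L-x)(L-2x)/(12EI) = -(-14)·(24/5)·(8-(24/5))·(8-2·(24/5))/(12·10000) = -224/78125 rad
Load 2 — triangular load w₀=-14 kN/m (0→w₀ over full span):
  θ_2 = -w₀(2x(L-x)(L-2x)(x+2L)+x²(L-x)²)/(120LEI) = -(-14)·(2·(24/5)·(8-(24/5))·(8-2·(24/5))·((24/5)+2·8)+(24/5)²·(8-(24/5))²)/(120·8·10000) = -448/390625 rad
Load 3 — point force P=17 kN at a=8/3 m (b=L-a=16/3):
  θ_3 = Pa²(L-x)(2bL-(3b+a)(L-x))/(2L³EI)  [x>a] = 17·(8/3)²·(8-(24/5))·(2·(16/3)·8-(3·(16/3)+(8/3))·(8-(24/5)))/(2·8³·10000) = 136/140625 rad
Load 4 — applied couple M₀=12 kN·m at a=2 m (b=L-a=6):
  θ_4 = (R_Ax²/2 - M_Ax - M₀(x-a))/EI  [x>a] with R_A=27/16, M_A=-9/4 = ((27/16)·(24/5)²/2 - (-9/4)·(24/5) - 12·((24/5)-2))/10000 = -21/62500 rad
Superposition: θ = Σ θ_i = -47573/14062500 rad ≈ -0.003383 rad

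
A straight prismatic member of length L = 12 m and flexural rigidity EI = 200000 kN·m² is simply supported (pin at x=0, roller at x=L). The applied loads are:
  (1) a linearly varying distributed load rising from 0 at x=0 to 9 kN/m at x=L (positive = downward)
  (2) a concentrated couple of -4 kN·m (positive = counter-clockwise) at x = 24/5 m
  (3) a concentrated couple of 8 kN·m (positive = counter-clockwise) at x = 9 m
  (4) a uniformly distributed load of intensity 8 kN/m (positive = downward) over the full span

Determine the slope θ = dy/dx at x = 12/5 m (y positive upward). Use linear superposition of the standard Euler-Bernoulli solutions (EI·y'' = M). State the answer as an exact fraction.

Load 1 — triangular load w₀=9 kN/m (0→w₀ over full span):
  θ_1 = -w₀(7L⁴-30L²x²+15x⁴)/(360LEI) = -9·(7·12⁴-30·12²·(12/5)²+15·(12/5)⁴)/(360·12·200000) = -2457/1953125 rad
Load 2 — applied couple M₀=-4 kN·m at a=24/5 m (b=L-a=36/5):
  θ_2 = (M₀x²/(2L)+C₁)/EI  [x≤a] with C₁=M₀(3b²-L²)/(6L)=-16/25 = ((-4)·(12/5)²/(2·12)+(-16/25))/200000 = -1/125000 rad
Load 3 — applied couple M₀=8 kN·m at a=9 m (b=L-a=3):
  θ_3 = (M₀x²/(2L)+C₁)/EI  [x≤a] with C₁=M₀(3b²-L²)/(6L)=-13 = (8·(12/5)²/(2·12)+(-13))/200000 = -277/5000000 rad
Load 4 — uniform load w=8 kN/m over full span:
  θ_4 = -w(L³-6Lx²+4x³)/(24EI) = -8·(12³-6·12·(12/5)²+4·(12/5)³)/(24·200000) = -891/390625 rad
Superposition: θ = Σ θ_i = -450293/125000000 rad ≈ -0.003602 rad

θ(12/5) = -450293/125000000 rad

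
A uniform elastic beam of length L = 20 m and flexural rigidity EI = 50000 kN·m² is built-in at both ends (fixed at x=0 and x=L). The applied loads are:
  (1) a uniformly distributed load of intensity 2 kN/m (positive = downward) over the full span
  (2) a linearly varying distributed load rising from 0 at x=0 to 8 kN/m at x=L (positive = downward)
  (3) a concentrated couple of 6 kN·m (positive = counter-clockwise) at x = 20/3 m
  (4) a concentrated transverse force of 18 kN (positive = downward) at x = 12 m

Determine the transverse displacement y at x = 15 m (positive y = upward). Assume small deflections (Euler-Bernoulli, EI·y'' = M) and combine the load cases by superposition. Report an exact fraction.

Load 1 — uniform load w=2 kN/m over full span:
  y_1 = -wx²(L-x)²/(24EI) = -2·15²·(20-15)²/(24·50000) = -3/320 m
Load 2 — triangular load w₀=8 kN/m (0→w₀ over full span):
  y_2 = -w₀x²(L-x)²(x+2L)/(120LEI) = -8·15²·(20-15)²·(15+2·20)/(120·20·50000) = -33/1600 m
Load 3 — applied couple M₀=6 kN·m at a=20/3 m (b=L-a=40/3):
  y_3 = (R_Ax³/6 - M_Ax²/2 - M₀(x-a)²/2)/EI  [x>a] with R_A=2/5, M_A=0 = ((2/5)·15³/6 - 0·15²/2 - 6·(15-(20/3))²/2)/50000 = 1/3000 m
Load 4 — point force P=18 kN at a=12 m (b=L-a=8):
  y_4 = -Pa²(L-x)²(3bL-(3b+a)(L-x))/(6L³EI)  [x>a] = -18·12²·(20-15)²·(3·8·20-(3·8+12)·(20-15))/(6·20³·50000) = -81/10000 m
Superposition: y = Σ y_i = -1133/30000 m ≈ -0.037767 m

y(15) = -1133/30000 m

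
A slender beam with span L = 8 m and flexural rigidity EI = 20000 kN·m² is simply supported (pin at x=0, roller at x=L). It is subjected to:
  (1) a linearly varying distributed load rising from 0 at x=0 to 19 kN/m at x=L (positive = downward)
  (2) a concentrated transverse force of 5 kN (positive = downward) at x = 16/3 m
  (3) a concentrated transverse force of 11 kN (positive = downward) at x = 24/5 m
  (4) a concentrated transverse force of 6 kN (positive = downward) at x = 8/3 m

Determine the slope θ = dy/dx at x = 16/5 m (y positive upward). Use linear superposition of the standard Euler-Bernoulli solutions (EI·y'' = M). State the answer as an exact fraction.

Load 1 — triangular load w₀=19 kN/m (0→w₀ over full span):
  θ_1 = -w₀(7L⁴-30L²x²+15x⁴)/(360LEI) = -19·(7·8⁴-30·8²·(16/5)²+15·(16/5)⁴)/(360·8·20000) = -12274/3515625 rad
Load 2 — point force P=5 kN at a=16/3 m (b=L-a=8/3):
  θ_2 = -Pb(L²-b²-3x²)/(6LEI)  [x≤a] = -5·(8/3)·(8²-(8/3)²-3·(16/5)²)/(6·8·20000) = -92/253125 rad
Load 3 — point force P=11 kN at a=24/5 m (b=L-a=16/5):
  θ_3 = -Pb(L²-b²-3x²)/(6LEI)  [x≤a] = -11·(16/5)·(8²-(16/5)²-3·(16/5)²)/(6·8·20000) = -66/78125 rad
Load 4 — point force P=6 kN at a=8/3 m (b=L-a=16/3):
  θ_4 = -Pa(2L²-6Lx+3x²+a²)/(6LEI)  [x>a] = -6·(8/3)·(2·8²-6·8·(16/5)+3·(16/5)²+(8/3)²)/(6·8·20000) = -86/421875 rad
Superposition: θ = Σ θ_i = -155146/31640625 rad ≈ -0.004903 rad

θ(16/5) = -155146/31640625 rad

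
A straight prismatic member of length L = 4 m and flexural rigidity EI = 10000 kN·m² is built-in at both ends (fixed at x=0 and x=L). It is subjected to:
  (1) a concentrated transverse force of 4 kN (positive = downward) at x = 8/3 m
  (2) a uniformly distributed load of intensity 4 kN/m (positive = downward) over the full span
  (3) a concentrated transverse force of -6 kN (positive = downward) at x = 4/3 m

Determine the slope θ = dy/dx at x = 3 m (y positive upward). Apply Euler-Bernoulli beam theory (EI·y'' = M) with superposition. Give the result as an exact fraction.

θ(3) = 17/90000 rad

Load 1 — point force P=4 kN at a=8/3 m (b=L-a=4/3):
  θ_1 = Pa²(L-x)(2bL-(3b+a)(L-x))/(2L³EI)  [x>a] = 4·(8/3)²·(4-3)·(2·(4/3)·4-(3·(4/3)+(8/3))·(4-3))/(2·4³·10000) = 1/11250 rad
Load 2 — uniform load w=4 kN/m over full span:
  θ_2 = -wx(L-x)(L-2x)/(12EI) = -4·3·(4-3)·(4-2·3)/(12·10000) = 1/5000 rad
Load 3 — point force P=-6 kN at a=4/3 m (b=L-a=8/3):
  θ_3 = Pa²(L-x)(2bL-(3b+a)(L-x))/(2L³EI)  [x>a] = (-6)·(4/3)²·(4-3)·(2·(8/3)·4-(3·(8/3)+(4/3))·(4-3))/(2·4³·10000) = -1/10000 rad
Superposition: θ = Σ θ_i = 17/90000 rad ≈ 0.000189 rad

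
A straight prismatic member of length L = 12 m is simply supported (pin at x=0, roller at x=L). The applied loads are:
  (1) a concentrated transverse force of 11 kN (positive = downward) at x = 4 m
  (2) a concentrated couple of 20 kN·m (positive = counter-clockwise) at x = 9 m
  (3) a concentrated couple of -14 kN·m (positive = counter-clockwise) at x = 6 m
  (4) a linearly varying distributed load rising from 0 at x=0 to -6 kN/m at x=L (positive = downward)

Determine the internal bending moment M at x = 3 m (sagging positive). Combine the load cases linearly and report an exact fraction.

Load 1 — point force P=11 kN at a=4 m (b=L-a=8):
  M_1 = Pbx/L  [x≤a] = 11·8·3/12 = 22 kN·m
Load 2 — applied couple M₀=20 kN·m at a=9 m (b=L-a=3):
  M_2 = M₀x/L  [x≤a] = 20·3/12 = 5 kN·m
Load 3 — applied couple M₀=-14 kN·m at a=6 m (b=L-a=6):
  M_3 = M₀x/L  [x≤a] = (-14)·3/12 = -7/2 kN·m
Load 4 — triangular load w₀=-6 kN/m (0→w₀ over full span):
  M_4 = w₀Lx/6 - w₀x³/(6L) = (-6)·12·3/6 - (-6)·3³/(6·12) = -135/4 kN·m
Superposition: M = Σ M_i = -41/4 kN·m ≈ -10.250000 kN·m

M(3) = -41/4 kN·m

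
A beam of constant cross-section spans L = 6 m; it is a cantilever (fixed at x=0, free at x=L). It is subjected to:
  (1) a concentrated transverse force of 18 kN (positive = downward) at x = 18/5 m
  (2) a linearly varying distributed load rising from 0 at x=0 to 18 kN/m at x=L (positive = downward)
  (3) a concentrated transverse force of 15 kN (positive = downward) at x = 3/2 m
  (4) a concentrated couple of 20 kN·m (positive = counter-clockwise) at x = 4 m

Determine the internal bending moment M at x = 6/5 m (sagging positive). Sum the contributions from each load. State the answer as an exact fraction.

M(6/5) = -44941/250 kN·m

Load 1 — point force P=18 kN at a=18/5 m (b=L-a=12/5):
  M_1 = -P(a-x)  [x≤a] = -18·((18/5)-(6/5)) = -216/5 kN·m
Load 2 — triangular load w₀=18 kN/m (0→w₀ over full span):
  M_2 = w₀Lx/2 - w₀L²/3 - w₀x³/(6L) = 18·6·(6/5)/2 - 18·6²/3 - 18·(6/5)³/(6·6) = -19008/125 kN·m
Load 3 — point force P=15 kN at a=3/2 m (b=L-a=9/2):
  M_3 = -P(a-x)  [x≤a] = -15·((3/2)-(6/5)) = -9/2 kN·m
Load 4 — applied couple M₀=20 kN·m at a=4 m (b=L-a=2):
  M_4 = M₀  [x≤a] = 20 = 20 kN·m
Superposition: M = Σ M_i = -44941/250 kN·m ≈ -179.764000 kN·m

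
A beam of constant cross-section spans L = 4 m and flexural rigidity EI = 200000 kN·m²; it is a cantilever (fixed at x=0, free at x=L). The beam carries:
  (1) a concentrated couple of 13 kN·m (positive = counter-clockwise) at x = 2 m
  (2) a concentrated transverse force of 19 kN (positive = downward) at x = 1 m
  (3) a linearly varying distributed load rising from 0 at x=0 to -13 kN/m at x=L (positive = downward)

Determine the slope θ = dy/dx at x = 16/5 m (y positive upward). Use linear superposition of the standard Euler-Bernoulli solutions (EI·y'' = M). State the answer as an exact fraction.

θ(16/5) = 447923/750000000 rad

Load 1 — applied couple M₀=13 kN·m at a=2 m (b=L-a=2):
  θ_1 = M₀a/EI  [x>a] = 13·2/200000 = 13/100000 rad
Load 2 — point force P=19 kN at a=1 m (b=L-a=3):
  θ_2 = -Pa²/(2EI)  [x>a] = -19·1²/(2·200000) = -19/400000 rad
Load 3 — triangular load w₀=-13 kN/m (0→w₀ over full span):
  θ_3 = (w₀Lx²/4-w₀L²x/3-w₀x⁴/(24L))/EI = ((-13)·4·(16/5)²/4-(-13)·4²·(16/5)/3-(-13)·(16/5)⁴/(24·4))/200000 = 3016/5859375 rad
Superposition: θ = Σ θ_i = 447923/750000000 rad ≈ 0.000597 rad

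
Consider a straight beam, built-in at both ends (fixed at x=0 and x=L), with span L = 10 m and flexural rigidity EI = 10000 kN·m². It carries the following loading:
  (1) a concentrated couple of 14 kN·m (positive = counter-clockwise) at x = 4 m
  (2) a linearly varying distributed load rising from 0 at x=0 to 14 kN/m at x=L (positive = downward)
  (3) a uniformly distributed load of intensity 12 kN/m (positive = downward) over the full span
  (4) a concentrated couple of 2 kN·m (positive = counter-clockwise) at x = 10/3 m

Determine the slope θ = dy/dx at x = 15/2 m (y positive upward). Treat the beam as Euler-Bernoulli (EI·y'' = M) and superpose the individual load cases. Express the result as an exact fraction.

θ(15/2) = 276617/19200000 rad

Load 1 — applied couple M₀=14 kN·m at a=4 m (b=L-a=6):
  θ_1 = (R_Ax²/2 - M_Ax - M₀(x-a))/EI  [x>a] with R_A=252/125, M_A=42/25 = ((252/125)·(15/2)²/2 - (42/25)·(15/2) - 14·((15/2)-4))/10000 = -49/100000 rad
Load 2 — triangular load w₀=14 kN/m (0→w₀ over full span):
  θ_2 = -w₀(2x(L-x)(L-2x)(x+2L)+x²(L-x)²)/(120LEI) = -14·(2·(15/2)·(10-(15/2))·(10-2·(15/2))·((15/2)+2·10)+(15/2)²·(10-(15/2))²)/(120·10·10000) = 287/51200 rad
Load 3 — uniform load w=12 kN/m over full span:
  θ_3 = -wx(L-x)(L-2x)/(12EI) = -12·(15/2)·(10-(15/2))·(10-2·(15/2))/(12·10000) = 3/320 rad
Load 4 — applied couple M₀=2 kN·m at a=10/3 m (b=L-a=20/3):
  θ_4 = (R_Ax²/2 - M_Ax - M₀(x-a))/EI  [x>a] with R_A=4/15, M_A=0 = ((4/15)·(15/2)²/2 - 0·(15/2) - 2·((15/2)-(10/3)))/10000 = -1/12000 rad
Superposition: θ = Σ θ_i = 276617/19200000 rad ≈ 0.014407 rad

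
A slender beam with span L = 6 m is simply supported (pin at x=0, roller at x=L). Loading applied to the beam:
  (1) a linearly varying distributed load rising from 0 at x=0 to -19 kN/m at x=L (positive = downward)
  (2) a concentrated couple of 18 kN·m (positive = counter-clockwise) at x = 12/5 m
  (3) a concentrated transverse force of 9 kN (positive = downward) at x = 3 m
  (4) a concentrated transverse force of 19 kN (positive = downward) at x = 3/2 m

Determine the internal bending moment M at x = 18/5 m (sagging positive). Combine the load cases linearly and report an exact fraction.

Load 1 — triangular load w₀=-19 kN/m (0→w₀ over full span):
  M_1 = w₀Lx/6 - w₀x³/(6L) = (-19)·6·(18/5)/6 - (-19)·(18/5)³/(6·6) = -5472/125 kN·m
Load 2 — applied couple M₀=18 kN·m at a=12/5 m (b=L-a=18/5):
  M_2 = M₀x/L - M₀  [x>a] = 18·(18/5)/6 - 18 = -36/5 kN·m
Load 3 — point force P=9 kN at a=3 m (b=L-a=3):
  M_3 = Pa(L-x)/L  [x>a] = 9·3·(6-(18/5))/6 = 54/5 kN·m
Load 4 — point force P=19 kN at a=3/2 m (b=L-a=9/2):
  M_4 = Pa(L-x)/L  [x>a] = 19·(3/2)·(6-(18/5))/6 = 57/5 kN·m
Superposition: M = Σ M_i = -3597/125 kN·m ≈ -28.776000 kN·m

M(18/5) = -3597/125 kN·m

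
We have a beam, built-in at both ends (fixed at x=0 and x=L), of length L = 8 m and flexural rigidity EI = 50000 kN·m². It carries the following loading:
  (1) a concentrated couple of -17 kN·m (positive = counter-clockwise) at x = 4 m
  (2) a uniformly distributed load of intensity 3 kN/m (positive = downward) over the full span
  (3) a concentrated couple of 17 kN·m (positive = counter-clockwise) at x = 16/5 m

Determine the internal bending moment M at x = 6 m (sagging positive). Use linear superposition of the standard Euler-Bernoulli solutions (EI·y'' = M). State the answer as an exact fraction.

M(6) = 689/200 kN·m

Load 1 — applied couple M₀=-17 kN·m at a=4 m (b=L-a=4):
  M_1 = R_Ax - M_A - M₀  [x>a] with R_A=-51/16, M_A=-17/4 = (-51/16)·6 - (-17/4) - (-17) = 17/8 kN·m
Load 2 — uniform load w=3 kN/m over full span:
  M_2 = wLx/2 - wL²/12 - wx²/2 = 3·8·6/2 - 3·8²/12 - 3·6²/2 = 2 kN·m
Load 3 — applied couple M₀=17 kN·m at a=16/5 m (b=L-a=24/5):
  M_3 = R_Ax - M_A - M₀  [x>a] with R_A=153/50, M_A=51/25 = (153/50)·6 - (51/25) - 17 = -17/25 kN·m
Superposition: M = Σ M_i = 689/200 kN·m ≈ 3.445000 kN·m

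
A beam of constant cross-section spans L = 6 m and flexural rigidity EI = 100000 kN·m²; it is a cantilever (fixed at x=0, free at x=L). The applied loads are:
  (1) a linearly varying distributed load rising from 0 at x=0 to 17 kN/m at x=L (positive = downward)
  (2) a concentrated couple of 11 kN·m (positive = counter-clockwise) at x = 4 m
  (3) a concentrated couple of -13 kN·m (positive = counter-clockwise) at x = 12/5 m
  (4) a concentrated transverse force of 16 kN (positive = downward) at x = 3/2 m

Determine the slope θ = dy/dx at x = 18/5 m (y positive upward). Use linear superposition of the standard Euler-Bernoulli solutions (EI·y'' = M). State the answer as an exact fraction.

θ(18/5) = -270843/62500000 rad

Load 1 — triangular load w₀=17 kN/m (0→w₀ over full span):
  θ_1 = (w₀Lx²/4-w₀L²x/3-w₀x⁴/(24L))/EI = (17·6·(18/5)²/4-17·6²·(18/5)/3-17·(18/5)⁴/(24·6))/100000 = -264843/62500000 rad
Load 2 — applied couple M₀=11 kN·m at a=4 m (b=L-a=2):
  θ_2 = M₀x/EI  [x≤a] = 11·(18/5)/100000 = 99/250000 rad
Load 3 — applied couple M₀=-13 kN·m at a=12/5 m (b=L-a=18/5):
  θ_3 = M₀a/EI  [x>a] = (-13)·(12/5)/100000 = -39/125000 rad
Load 4 — point force P=16 kN at a=3/2 m (b=L-a=9/2):
  θ_4 = -Pa²/(2EI)  [x>a] = -16·(3/2)²/(2·100000) = -9/50000 rad
Superposition: θ = Σ θ_i = -270843/62500000 rad ≈ -0.004333 rad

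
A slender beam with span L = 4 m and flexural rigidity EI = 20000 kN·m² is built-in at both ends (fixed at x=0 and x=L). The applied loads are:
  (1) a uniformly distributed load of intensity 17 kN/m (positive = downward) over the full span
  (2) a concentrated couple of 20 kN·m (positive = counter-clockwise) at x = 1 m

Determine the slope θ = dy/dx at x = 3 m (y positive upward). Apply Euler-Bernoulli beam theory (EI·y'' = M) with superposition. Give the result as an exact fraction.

θ(3) = 81/320000 rad

Load 1 — uniform load w=17 kN/m over full span:
  θ_1 = -wx(L-x)(L-2x)/(12EI) = -17·3·(4-3)·(4-2·3)/(12·20000) = 17/40000 rad
Load 2 — applied couple M₀=20 kN·m at a=1 m (b=L-a=3):
  θ_2 = (R_Ax²/2 - M_Ax - M₀(x-a))/EI  [x>a] with R_A=45/8, M_A=-15/4 = ((45/8)·3²/2 - (-15/4)·3 - 20·(3-1))/20000 = -11/64000 rad
Superposition: θ = Σ θ_i = 81/320000 rad ≈ 0.000253 rad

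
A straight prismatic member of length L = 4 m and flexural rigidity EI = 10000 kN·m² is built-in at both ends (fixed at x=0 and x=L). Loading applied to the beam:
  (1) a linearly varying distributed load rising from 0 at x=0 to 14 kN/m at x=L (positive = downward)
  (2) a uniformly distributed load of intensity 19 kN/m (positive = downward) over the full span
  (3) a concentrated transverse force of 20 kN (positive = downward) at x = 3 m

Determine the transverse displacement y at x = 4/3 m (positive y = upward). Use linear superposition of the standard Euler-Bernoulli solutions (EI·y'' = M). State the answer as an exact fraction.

Load 1 — triangular load w₀=14 kN/m (0→w₀ over full span):
  y_1 = -w₀x²(L-x)²(x+2L)/(120LEI) = -14·(4/3)²·(4-(4/3))²·((4/3)+2·4)/(120·4·10000) = -784/2278125 m
Load 2 — uniform load w=19 kN/m over full span:
  y_2 = -wx²(L-x)²/(24EI) = -19·(4/3)²·(4-(4/3))²/(24·10000) = -152/151875 m
Load 3 — point force P=20 kN at a=3 m (b=L-a=1):
  y_3 = -Pb²x²(3aL-(3a+b)x)/(6L³EI)  [x≤a] = -20·1²·(4/3)²·(3·3·4-(3·3+1)·(4/3))/(6·4³·10000) = -17/81000 m
Superposition: y = Σ y_i = -28337/18225000 m ≈ -0.001555 m

y(4/3) = -28337/18225000 m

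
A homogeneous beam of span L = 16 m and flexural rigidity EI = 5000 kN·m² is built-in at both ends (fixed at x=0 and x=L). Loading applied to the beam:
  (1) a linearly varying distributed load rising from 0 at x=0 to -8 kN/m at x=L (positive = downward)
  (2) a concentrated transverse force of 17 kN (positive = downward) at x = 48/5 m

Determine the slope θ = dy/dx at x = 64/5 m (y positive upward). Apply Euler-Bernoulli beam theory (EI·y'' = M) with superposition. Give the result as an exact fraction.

Load 1 — triangular load w₀=-8 kN/m (0→w₀ over full span):
  θ_1 = -w₀(2x(L-x)(L-2x)(x+2L)+x²(L-x)²)/(120LEI) = -(-8)·(2·(64/5)·(16-(64/5))·(16-2·(64/5))·((64/5)+2·16)+(64/5)²·(16-(64/5))²)/(120·16·5000) = -32768/1171875 rad
Load 2 — point force P=17 kN at a=48/5 m (b=L-a=32/5):
  θ_2 = Pa²(L-x)(2bL-(3b+a)(L-x))/(2L³EI)  [x>a] = 17·(48/5)²·(16-(64/5))·(2·(32/5)·16-(3·(32/5)+(48/5))·(16-(64/5)))/(2·16³·5000) = 26928/1953125 rad
Superposition: θ = Σ θ_i = -83056/5859375 rad ≈ -0.014175 rad

θ(64/5) = -83056/5859375 rad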